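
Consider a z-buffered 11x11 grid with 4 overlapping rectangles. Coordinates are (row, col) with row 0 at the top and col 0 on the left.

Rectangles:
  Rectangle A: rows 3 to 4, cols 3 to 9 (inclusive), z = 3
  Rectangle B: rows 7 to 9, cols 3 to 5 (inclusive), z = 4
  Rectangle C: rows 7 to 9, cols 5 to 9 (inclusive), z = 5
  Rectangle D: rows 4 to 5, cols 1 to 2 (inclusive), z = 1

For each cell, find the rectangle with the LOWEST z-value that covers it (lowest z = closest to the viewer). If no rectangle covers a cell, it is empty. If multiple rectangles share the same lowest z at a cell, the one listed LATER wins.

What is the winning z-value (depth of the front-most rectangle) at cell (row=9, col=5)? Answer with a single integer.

Check cell (9,5):
  A: rows 3-4 cols 3-9 -> outside (row miss)
  B: rows 7-9 cols 3-5 z=4 -> covers; best now B (z=4)
  C: rows 7-9 cols 5-9 z=5 -> covers; best now B (z=4)
  D: rows 4-5 cols 1-2 -> outside (row miss)
Winner: B at z=4

Answer: 4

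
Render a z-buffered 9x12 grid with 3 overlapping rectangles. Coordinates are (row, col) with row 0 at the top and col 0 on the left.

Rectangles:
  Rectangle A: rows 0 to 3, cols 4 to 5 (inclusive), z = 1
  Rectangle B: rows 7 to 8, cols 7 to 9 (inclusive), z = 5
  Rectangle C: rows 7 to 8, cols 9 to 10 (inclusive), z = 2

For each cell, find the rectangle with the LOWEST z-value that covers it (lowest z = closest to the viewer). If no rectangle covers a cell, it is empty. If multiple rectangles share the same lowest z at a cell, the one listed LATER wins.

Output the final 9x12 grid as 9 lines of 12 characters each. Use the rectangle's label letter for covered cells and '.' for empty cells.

....AA......
....AA......
....AA......
....AA......
............
............
............
.......BBCC.
.......BBCC.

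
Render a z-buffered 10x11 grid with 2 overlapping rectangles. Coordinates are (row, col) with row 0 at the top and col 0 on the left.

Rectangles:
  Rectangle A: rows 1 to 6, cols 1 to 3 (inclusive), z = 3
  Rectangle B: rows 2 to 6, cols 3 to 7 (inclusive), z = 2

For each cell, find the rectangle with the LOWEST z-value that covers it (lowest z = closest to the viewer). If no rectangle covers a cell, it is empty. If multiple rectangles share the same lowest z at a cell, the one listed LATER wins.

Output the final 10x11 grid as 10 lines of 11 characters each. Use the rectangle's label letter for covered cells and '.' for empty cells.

...........
.AAA.......
.AABBBBB...
.AABBBBB...
.AABBBBB...
.AABBBBB...
.AABBBBB...
...........
...........
...........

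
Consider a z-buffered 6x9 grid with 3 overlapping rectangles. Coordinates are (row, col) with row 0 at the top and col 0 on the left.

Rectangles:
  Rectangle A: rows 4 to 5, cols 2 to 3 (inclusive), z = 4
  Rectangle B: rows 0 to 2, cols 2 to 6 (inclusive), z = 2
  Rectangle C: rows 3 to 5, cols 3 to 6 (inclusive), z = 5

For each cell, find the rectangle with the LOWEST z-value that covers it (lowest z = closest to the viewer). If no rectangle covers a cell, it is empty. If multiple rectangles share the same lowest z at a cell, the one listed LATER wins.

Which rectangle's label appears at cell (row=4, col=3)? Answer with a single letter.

Check cell (4,3):
  A: rows 4-5 cols 2-3 z=4 -> covers; best now A (z=4)
  B: rows 0-2 cols 2-6 -> outside (row miss)
  C: rows 3-5 cols 3-6 z=5 -> covers; best now A (z=4)
Winner: A at z=4

Answer: A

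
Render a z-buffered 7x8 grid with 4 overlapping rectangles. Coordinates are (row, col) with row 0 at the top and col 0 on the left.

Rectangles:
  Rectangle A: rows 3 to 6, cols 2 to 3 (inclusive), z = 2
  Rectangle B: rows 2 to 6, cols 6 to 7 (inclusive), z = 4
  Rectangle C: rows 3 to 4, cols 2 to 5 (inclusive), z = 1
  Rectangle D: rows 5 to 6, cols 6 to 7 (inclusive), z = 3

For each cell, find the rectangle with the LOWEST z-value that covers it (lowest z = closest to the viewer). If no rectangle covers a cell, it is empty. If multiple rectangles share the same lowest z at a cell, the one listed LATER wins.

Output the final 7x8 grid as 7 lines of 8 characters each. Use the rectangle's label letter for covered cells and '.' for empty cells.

........
........
......BB
..CCCCBB
..CCCCBB
..AA..DD
..AA..DD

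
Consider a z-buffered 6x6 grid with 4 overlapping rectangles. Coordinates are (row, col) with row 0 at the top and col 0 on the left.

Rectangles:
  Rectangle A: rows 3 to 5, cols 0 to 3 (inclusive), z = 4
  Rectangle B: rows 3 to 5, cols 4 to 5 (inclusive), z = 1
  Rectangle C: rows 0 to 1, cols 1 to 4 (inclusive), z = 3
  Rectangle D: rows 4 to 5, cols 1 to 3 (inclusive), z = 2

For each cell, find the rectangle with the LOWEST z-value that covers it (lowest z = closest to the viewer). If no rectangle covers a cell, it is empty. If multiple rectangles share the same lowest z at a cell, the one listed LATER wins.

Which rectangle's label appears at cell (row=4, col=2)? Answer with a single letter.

Check cell (4,2):
  A: rows 3-5 cols 0-3 z=4 -> covers; best now A (z=4)
  B: rows 3-5 cols 4-5 -> outside (col miss)
  C: rows 0-1 cols 1-4 -> outside (row miss)
  D: rows 4-5 cols 1-3 z=2 -> covers; best now D (z=2)
Winner: D at z=2

Answer: D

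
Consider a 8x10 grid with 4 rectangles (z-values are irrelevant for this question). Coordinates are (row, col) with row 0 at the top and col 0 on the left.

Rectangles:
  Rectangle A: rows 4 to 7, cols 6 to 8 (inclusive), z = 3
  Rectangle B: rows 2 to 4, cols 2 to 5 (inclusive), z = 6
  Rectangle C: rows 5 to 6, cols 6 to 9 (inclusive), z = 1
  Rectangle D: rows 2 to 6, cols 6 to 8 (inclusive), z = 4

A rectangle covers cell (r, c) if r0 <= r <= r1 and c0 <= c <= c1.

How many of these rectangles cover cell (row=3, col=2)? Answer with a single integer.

Answer: 1

Derivation:
Check cell (3,2):
  A: rows 4-7 cols 6-8 -> outside (row miss)
  B: rows 2-4 cols 2-5 -> covers
  C: rows 5-6 cols 6-9 -> outside (row miss)
  D: rows 2-6 cols 6-8 -> outside (col miss)
Count covering = 1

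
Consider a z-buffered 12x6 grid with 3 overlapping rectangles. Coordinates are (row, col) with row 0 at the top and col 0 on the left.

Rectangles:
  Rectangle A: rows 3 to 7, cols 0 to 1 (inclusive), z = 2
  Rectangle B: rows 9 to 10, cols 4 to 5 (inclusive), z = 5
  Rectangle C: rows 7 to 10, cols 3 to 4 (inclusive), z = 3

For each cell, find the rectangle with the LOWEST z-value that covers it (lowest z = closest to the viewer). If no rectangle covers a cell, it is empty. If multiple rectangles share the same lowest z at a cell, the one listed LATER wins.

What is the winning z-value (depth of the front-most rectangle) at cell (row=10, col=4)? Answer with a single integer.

Check cell (10,4):
  A: rows 3-7 cols 0-1 -> outside (row miss)
  B: rows 9-10 cols 4-5 z=5 -> covers; best now B (z=5)
  C: rows 7-10 cols 3-4 z=3 -> covers; best now C (z=3)
Winner: C at z=3

Answer: 3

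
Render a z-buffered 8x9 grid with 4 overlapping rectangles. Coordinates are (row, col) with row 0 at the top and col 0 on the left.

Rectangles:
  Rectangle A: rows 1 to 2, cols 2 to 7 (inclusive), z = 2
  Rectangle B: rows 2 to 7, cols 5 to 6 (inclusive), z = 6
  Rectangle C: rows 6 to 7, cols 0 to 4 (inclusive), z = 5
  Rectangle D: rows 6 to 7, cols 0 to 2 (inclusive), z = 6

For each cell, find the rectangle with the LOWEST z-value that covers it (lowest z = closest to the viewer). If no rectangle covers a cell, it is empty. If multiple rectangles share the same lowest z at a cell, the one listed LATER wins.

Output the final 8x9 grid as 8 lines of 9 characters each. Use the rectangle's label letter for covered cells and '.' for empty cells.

.........
..AAAAAA.
..AAAAAA.
.....BB..
.....BB..
.....BB..
CCCCCBB..
CCCCCBB..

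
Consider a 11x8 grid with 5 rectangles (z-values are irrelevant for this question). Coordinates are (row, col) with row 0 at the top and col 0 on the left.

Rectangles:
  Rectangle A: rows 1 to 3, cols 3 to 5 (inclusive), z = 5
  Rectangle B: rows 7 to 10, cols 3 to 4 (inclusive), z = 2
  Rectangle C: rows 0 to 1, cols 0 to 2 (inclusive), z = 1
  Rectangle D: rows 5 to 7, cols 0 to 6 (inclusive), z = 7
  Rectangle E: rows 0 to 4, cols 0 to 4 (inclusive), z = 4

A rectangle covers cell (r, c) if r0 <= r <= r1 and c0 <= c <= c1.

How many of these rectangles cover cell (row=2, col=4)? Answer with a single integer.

Answer: 2

Derivation:
Check cell (2,4):
  A: rows 1-3 cols 3-5 -> covers
  B: rows 7-10 cols 3-4 -> outside (row miss)
  C: rows 0-1 cols 0-2 -> outside (row miss)
  D: rows 5-7 cols 0-6 -> outside (row miss)
  E: rows 0-4 cols 0-4 -> covers
Count covering = 2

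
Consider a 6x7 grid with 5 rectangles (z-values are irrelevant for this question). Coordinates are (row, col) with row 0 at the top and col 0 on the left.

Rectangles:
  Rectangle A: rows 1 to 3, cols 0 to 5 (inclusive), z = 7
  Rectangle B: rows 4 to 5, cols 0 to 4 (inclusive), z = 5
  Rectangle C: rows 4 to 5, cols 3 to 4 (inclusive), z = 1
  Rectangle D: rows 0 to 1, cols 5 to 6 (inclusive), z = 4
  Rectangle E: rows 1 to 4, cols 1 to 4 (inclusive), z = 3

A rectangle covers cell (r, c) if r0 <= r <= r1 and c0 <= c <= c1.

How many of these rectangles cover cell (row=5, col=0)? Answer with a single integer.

Check cell (5,0):
  A: rows 1-3 cols 0-5 -> outside (row miss)
  B: rows 4-5 cols 0-4 -> covers
  C: rows 4-5 cols 3-4 -> outside (col miss)
  D: rows 0-1 cols 5-6 -> outside (row miss)
  E: rows 1-4 cols 1-4 -> outside (row miss)
Count covering = 1

Answer: 1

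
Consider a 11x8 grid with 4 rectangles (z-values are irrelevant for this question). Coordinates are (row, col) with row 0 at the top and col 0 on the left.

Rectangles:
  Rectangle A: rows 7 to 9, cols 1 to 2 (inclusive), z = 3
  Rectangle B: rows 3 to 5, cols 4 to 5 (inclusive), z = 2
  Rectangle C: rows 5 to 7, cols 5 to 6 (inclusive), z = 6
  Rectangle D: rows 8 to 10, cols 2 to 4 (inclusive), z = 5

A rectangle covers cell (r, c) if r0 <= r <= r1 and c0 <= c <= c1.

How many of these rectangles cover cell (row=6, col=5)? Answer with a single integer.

Answer: 1

Derivation:
Check cell (6,5):
  A: rows 7-9 cols 1-2 -> outside (row miss)
  B: rows 3-5 cols 4-5 -> outside (row miss)
  C: rows 5-7 cols 5-6 -> covers
  D: rows 8-10 cols 2-4 -> outside (row miss)
Count covering = 1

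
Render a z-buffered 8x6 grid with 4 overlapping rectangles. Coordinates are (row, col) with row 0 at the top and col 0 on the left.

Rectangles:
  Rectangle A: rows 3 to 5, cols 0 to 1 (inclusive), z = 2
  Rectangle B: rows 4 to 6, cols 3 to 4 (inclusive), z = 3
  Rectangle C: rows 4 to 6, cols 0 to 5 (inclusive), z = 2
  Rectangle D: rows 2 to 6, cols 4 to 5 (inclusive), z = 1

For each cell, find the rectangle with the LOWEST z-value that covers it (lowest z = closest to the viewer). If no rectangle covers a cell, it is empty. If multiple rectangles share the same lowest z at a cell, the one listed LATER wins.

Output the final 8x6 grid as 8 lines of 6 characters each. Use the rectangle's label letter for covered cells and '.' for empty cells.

......
......
....DD
AA..DD
CCCCDD
CCCCDD
CCCCDD
......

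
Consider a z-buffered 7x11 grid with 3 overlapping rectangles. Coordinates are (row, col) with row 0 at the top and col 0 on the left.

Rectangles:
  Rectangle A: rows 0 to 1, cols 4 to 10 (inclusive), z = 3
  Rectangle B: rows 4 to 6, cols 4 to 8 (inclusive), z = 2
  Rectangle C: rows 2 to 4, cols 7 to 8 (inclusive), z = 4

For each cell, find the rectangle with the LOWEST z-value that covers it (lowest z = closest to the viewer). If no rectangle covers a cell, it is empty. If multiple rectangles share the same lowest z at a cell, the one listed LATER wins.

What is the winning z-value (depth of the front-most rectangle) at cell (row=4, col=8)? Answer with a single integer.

Answer: 2

Derivation:
Check cell (4,8):
  A: rows 0-1 cols 4-10 -> outside (row miss)
  B: rows 4-6 cols 4-8 z=2 -> covers; best now B (z=2)
  C: rows 2-4 cols 7-8 z=4 -> covers; best now B (z=2)
Winner: B at z=2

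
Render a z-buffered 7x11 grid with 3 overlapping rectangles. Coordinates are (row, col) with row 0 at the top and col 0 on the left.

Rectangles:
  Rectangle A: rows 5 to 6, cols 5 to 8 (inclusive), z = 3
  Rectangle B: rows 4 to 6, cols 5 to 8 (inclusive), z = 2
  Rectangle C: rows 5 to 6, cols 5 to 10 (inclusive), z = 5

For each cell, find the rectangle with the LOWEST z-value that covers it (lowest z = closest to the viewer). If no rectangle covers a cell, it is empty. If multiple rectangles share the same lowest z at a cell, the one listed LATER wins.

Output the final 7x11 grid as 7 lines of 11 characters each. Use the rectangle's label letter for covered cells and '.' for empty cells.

...........
...........
...........
...........
.....BBBB..
.....BBBBCC
.....BBBBCC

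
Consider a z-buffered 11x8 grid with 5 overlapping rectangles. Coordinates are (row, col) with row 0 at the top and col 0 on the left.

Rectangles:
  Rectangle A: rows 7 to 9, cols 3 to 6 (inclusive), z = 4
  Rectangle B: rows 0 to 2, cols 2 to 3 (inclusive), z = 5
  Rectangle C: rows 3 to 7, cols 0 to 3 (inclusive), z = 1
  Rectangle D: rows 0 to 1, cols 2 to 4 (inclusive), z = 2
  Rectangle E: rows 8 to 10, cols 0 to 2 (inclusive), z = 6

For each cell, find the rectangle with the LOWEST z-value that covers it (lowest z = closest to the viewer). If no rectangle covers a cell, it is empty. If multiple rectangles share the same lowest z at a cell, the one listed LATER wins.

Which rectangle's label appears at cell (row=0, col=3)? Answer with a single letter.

Check cell (0,3):
  A: rows 7-9 cols 3-6 -> outside (row miss)
  B: rows 0-2 cols 2-3 z=5 -> covers; best now B (z=5)
  C: rows 3-7 cols 0-3 -> outside (row miss)
  D: rows 0-1 cols 2-4 z=2 -> covers; best now D (z=2)
  E: rows 8-10 cols 0-2 -> outside (row miss)
Winner: D at z=2

Answer: D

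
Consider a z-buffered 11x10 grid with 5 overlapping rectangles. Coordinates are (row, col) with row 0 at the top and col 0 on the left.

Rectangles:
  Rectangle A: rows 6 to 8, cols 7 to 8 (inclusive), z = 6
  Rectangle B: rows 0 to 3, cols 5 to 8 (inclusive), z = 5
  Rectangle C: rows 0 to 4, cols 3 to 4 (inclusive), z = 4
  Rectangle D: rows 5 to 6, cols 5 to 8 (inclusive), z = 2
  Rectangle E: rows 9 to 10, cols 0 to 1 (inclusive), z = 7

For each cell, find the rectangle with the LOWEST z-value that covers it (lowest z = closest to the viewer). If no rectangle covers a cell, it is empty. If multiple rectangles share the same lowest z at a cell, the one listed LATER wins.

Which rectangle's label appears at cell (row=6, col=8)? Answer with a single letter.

Answer: D

Derivation:
Check cell (6,8):
  A: rows 6-8 cols 7-8 z=6 -> covers; best now A (z=6)
  B: rows 0-3 cols 5-8 -> outside (row miss)
  C: rows 0-4 cols 3-4 -> outside (row miss)
  D: rows 5-6 cols 5-8 z=2 -> covers; best now D (z=2)
  E: rows 9-10 cols 0-1 -> outside (row miss)
Winner: D at z=2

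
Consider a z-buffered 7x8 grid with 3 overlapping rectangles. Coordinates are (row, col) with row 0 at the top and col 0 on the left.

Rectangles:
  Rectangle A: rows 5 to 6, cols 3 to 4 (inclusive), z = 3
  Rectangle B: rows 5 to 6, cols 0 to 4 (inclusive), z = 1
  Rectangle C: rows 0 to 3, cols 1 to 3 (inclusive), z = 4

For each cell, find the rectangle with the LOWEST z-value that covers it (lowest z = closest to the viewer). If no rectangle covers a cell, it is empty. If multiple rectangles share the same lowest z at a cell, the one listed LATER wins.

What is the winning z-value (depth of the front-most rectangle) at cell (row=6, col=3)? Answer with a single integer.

Check cell (6,3):
  A: rows 5-6 cols 3-4 z=3 -> covers; best now A (z=3)
  B: rows 5-6 cols 0-4 z=1 -> covers; best now B (z=1)
  C: rows 0-3 cols 1-3 -> outside (row miss)
Winner: B at z=1

Answer: 1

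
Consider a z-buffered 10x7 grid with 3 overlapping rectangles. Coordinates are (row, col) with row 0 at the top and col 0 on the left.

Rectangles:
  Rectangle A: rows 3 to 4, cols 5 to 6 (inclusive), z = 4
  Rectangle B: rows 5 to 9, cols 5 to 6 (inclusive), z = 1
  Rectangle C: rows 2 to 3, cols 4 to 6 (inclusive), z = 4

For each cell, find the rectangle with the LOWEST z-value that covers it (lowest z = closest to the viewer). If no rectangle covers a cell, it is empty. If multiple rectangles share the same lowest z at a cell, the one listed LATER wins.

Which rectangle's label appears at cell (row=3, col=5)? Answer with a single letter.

Answer: C

Derivation:
Check cell (3,5):
  A: rows 3-4 cols 5-6 z=4 -> covers; best now A (z=4)
  B: rows 5-9 cols 5-6 -> outside (row miss)
  C: rows 2-3 cols 4-6 z=4 -> covers; best now C (z=4)
Winner: C at z=4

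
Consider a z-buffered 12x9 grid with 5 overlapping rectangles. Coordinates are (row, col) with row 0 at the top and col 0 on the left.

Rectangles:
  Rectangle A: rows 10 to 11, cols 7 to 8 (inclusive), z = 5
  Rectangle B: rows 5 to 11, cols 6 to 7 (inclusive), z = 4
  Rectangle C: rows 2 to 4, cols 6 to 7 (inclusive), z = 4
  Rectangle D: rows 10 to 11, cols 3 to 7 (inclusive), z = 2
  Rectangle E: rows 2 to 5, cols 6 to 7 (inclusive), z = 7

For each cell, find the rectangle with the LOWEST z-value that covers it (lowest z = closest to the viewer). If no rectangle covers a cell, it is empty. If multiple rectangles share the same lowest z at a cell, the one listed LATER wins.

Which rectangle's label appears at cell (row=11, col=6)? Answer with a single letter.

Check cell (11,6):
  A: rows 10-11 cols 7-8 -> outside (col miss)
  B: rows 5-11 cols 6-7 z=4 -> covers; best now B (z=4)
  C: rows 2-4 cols 6-7 -> outside (row miss)
  D: rows 10-11 cols 3-7 z=2 -> covers; best now D (z=2)
  E: rows 2-5 cols 6-7 -> outside (row miss)
Winner: D at z=2

Answer: D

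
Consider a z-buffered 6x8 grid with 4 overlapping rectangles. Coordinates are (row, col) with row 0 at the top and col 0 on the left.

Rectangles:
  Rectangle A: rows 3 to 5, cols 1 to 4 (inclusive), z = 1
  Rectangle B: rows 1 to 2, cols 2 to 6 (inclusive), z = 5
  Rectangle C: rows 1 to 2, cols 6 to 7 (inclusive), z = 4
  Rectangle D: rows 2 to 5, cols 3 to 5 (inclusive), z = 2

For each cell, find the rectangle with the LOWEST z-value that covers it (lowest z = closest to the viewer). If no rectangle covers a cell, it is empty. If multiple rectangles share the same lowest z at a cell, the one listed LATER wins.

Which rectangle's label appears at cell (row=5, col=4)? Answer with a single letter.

Answer: A

Derivation:
Check cell (5,4):
  A: rows 3-5 cols 1-4 z=1 -> covers; best now A (z=1)
  B: rows 1-2 cols 2-6 -> outside (row miss)
  C: rows 1-2 cols 6-7 -> outside (row miss)
  D: rows 2-5 cols 3-5 z=2 -> covers; best now A (z=1)
Winner: A at z=1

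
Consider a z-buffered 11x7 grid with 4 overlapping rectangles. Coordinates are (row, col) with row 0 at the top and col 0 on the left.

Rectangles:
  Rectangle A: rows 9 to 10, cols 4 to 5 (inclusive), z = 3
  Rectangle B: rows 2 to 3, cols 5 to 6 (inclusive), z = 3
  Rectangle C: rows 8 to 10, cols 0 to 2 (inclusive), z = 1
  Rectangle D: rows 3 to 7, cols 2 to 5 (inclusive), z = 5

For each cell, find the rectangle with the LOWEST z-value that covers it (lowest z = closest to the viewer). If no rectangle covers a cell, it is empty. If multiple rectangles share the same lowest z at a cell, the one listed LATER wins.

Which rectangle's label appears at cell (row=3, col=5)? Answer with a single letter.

Check cell (3,5):
  A: rows 9-10 cols 4-5 -> outside (row miss)
  B: rows 2-3 cols 5-6 z=3 -> covers; best now B (z=3)
  C: rows 8-10 cols 0-2 -> outside (row miss)
  D: rows 3-7 cols 2-5 z=5 -> covers; best now B (z=3)
Winner: B at z=3

Answer: B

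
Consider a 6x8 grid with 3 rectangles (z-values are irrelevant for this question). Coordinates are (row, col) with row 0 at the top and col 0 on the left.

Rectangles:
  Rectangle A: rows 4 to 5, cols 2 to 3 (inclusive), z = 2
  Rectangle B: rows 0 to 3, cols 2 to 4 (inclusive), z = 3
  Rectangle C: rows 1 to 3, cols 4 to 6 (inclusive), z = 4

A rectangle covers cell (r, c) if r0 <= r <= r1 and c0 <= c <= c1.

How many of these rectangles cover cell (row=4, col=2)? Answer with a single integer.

Check cell (4,2):
  A: rows 4-5 cols 2-3 -> covers
  B: rows 0-3 cols 2-4 -> outside (row miss)
  C: rows 1-3 cols 4-6 -> outside (row miss)
Count covering = 1

Answer: 1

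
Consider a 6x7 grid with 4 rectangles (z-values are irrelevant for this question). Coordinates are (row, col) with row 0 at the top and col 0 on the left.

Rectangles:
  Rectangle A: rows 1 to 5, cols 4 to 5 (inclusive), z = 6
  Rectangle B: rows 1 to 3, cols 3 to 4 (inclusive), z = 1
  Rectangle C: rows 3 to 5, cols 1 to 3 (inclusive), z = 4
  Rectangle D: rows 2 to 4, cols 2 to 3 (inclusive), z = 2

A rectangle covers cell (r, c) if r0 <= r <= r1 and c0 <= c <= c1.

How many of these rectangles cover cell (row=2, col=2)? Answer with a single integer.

Answer: 1

Derivation:
Check cell (2,2):
  A: rows 1-5 cols 4-5 -> outside (col miss)
  B: rows 1-3 cols 3-4 -> outside (col miss)
  C: rows 3-5 cols 1-3 -> outside (row miss)
  D: rows 2-4 cols 2-3 -> covers
Count covering = 1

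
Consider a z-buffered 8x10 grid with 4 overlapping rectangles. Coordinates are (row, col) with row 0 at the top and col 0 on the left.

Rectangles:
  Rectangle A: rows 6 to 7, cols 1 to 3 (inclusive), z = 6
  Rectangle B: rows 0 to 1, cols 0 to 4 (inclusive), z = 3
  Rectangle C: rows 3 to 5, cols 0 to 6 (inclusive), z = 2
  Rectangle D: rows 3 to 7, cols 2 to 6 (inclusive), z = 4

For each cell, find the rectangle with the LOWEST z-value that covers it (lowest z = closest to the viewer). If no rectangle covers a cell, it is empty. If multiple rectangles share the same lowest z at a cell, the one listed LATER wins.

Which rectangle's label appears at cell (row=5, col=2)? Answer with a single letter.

Check cell (5,2):
  A: rows 6-7 cols 1-3 -> outside (row miss)
  B: rows 0-1 cols 0-4 -> outside (row miss)
  C: rows 3-5 cols 0-6 z=2 -> covers; best now C (z=2)
  D: rows 3-7 cols 2-6 z=4 -> covers; best now C (z=2)
Winner: C at z=2

Answer: C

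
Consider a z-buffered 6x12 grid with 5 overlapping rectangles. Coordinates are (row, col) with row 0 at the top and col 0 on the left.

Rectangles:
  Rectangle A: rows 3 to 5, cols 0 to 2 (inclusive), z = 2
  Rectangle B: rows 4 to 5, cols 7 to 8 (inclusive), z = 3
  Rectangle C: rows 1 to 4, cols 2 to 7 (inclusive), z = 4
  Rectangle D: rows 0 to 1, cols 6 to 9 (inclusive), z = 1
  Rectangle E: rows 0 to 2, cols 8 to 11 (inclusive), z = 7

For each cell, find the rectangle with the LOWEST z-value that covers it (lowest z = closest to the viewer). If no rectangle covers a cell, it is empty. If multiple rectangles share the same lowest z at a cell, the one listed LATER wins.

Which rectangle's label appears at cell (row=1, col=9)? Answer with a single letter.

Check cell (1,9):
  A: rows 3-5 cols 0-2 -> outside (row miss)
  B: rows 4-5 cols 7-8 -> outside (row miss)
  C: rows 1-4 cols 2-7 -> outside (col miss)
  D: rows 0-1 cols 6-9 z=1 -> covers; best now D (z=1)
  E: rows 0-2 cols 8-11 z=7 -> covers; best now D (z=1)
Winner: D at z=1

Answer: D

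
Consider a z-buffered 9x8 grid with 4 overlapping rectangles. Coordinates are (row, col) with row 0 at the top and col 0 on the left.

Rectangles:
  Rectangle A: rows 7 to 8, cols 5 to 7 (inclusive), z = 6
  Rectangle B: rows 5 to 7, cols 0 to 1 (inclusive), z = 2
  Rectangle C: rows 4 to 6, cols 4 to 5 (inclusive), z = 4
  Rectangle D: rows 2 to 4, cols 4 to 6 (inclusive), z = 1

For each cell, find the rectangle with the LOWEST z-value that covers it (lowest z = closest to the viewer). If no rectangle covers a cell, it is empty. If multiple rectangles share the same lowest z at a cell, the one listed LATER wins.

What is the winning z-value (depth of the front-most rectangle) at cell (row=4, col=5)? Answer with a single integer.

Check cell (4,5):
  A: rows 7-8 cols 5-7 -> outside (row miss)
  B: rows 5-7 cols 0-1 -> outside (row miss)
  C: rows 4-6 cols 4-5 z=4 -> covers; best now C (z=4)
  D: rows 2-4 cols 4-6 z=1 -> covers; best now D (z=1)
Winner: D at z=1

Answer: 1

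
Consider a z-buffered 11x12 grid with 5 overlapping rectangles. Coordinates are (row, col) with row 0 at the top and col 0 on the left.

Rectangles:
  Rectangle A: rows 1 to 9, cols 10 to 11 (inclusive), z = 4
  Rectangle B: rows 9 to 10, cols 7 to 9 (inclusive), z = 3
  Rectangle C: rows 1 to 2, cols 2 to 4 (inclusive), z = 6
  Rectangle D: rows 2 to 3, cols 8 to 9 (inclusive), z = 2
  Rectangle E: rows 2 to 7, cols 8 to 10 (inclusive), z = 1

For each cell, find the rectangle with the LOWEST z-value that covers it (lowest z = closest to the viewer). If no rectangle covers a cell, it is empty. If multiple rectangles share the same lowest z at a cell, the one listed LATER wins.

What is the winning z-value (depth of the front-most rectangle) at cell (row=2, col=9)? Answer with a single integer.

Check cell (2,9):
  A: rows 1-9 cols 10-11 -> outside (col miss)
  B: rows 9-10 cols 7-9 -> outside (row miss)
  C: rows 1-2 cols 2-4 -> outside (col miss)
  D: rows 2-3 cols 8-9 z=2 -> covers; best now D (z=2)
  E: rows 2-7 cols 8-10 z=1 -> covers; best now E (z=1)
Winner: E at z=1

Answer: 1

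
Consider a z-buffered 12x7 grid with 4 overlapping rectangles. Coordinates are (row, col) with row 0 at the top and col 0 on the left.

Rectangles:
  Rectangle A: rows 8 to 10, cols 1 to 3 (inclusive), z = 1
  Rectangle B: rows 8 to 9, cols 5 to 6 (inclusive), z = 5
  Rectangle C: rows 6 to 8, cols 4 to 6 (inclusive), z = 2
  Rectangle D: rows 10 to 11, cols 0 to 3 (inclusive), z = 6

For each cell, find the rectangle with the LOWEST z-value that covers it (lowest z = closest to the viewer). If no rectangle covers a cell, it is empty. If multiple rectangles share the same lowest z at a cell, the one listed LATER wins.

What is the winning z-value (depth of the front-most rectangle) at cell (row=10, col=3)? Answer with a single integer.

Check cell (10,3):
  A: rows 8-10 cols 1-3 z=1 -> covers; best now A (z=1)
  B: rows 8-9 cols 5-6 -> outside (row miss)
  C: rows 6-8 cols 4-6 -> outside (row miss)
  D: rows 10-11 cols 0-3 z=6 -> covers; best now A (z=1)
Winner: A at z=1

Answer: 1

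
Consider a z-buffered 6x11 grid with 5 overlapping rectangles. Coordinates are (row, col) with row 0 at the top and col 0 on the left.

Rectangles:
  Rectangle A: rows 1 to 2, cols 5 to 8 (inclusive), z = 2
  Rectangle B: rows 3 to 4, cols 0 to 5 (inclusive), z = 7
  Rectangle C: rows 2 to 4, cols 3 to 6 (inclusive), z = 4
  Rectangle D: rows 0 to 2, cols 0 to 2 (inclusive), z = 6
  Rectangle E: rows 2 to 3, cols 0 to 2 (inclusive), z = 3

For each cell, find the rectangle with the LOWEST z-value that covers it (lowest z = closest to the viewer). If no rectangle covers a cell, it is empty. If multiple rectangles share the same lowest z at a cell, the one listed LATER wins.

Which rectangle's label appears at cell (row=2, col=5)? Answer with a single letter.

Check cell (2,5):
  A: rows 1-2 cols 5-8 z=2 -> covers; best now A (z=2)
  B: rows 3-4 cols 0-5 -> outside (row miss)
  C: rows 2-4 cols 3-6 z=4 -> covers; best now A (z=2)
  D: rows 0-2 cols 0-2 -> outside (col miss)
  E: rows 2-3 cols 0-2 -> outside (col miss)
Winner: A at z=2

Answer: A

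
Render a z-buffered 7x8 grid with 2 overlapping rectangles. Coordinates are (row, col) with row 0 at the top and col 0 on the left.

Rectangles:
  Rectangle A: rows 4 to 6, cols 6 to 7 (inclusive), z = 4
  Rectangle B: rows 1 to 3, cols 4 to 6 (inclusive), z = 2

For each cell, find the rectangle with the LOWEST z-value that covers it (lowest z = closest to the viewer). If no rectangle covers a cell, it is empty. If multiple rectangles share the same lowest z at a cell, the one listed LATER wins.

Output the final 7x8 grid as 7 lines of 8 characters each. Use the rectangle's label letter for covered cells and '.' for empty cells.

........
....BBB.
....BBB.
....BBB.
......AA
......AA
......AA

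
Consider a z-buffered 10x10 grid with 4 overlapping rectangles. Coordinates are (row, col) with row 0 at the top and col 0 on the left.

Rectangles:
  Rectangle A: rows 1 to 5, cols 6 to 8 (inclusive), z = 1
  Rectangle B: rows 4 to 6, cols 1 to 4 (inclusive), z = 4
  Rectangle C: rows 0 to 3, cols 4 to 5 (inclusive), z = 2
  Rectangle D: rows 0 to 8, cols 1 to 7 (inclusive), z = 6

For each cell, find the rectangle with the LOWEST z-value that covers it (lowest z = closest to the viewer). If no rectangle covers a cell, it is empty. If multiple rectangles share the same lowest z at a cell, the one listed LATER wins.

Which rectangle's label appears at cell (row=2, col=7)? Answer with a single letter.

Check cell (2,7):
  A: rows 1-5 cols 6-8 z=1 -> covers; best now A (z=1)
  B: rows 4-6 cols 1-4 -> outside (row miss)
  C: rows 0-3 cols 4-5 -> outside (col miss)
  D: rows 0-8 cols 1-7 z=6 -> covers; best now A (z=1)
Winner: A at z=1

Answer: A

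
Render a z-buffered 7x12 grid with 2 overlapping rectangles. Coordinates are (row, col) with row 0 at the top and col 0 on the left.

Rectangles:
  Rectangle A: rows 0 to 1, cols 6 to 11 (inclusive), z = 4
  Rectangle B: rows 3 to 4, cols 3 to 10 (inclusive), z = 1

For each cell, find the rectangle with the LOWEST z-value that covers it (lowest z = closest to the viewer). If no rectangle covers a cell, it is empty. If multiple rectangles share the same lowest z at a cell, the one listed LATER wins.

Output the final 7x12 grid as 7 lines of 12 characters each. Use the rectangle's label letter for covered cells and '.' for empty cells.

......AAAAAA
......AAAAAA
............
...BBBBBBBB.
...BBBBBBBB.
............
............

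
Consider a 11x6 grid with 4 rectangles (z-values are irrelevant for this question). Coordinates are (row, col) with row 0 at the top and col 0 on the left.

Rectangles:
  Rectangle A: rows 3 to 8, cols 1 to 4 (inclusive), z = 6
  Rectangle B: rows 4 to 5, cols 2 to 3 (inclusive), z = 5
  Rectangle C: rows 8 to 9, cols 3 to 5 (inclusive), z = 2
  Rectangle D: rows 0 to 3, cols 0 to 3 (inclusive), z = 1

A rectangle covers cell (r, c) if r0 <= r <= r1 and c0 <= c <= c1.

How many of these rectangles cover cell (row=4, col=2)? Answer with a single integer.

Check cell (4,2):
  A: rows 3-8 cols 1-4 -> covers
  B: rows 4-5 cols 2-3 -> covers
  C: rows 8-9 cols 3-5 -> outside (row miss)
  D: rows 0-3 cols 0-3 -> outside (row miss)
Count covering = 2

Answer: 2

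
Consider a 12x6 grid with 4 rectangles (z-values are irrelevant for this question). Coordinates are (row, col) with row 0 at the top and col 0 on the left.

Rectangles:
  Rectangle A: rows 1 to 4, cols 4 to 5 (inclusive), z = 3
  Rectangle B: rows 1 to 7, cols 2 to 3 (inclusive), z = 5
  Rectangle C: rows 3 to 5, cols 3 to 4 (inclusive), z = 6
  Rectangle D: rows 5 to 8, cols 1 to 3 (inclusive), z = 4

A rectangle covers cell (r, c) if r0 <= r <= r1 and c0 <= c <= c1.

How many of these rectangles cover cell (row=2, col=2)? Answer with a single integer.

Check cell (2,2):
  A: rows 1-4 cols 4-5 -> outside (col miss)
  B: rows 1-7 cols 2-3 -> covers
  C: rows 3-5 cols 3-4 -> outside (row miss)
  D: rows 5-8 cols 1-3 -> outside (row miss)
Count covering = 1

Answer: 1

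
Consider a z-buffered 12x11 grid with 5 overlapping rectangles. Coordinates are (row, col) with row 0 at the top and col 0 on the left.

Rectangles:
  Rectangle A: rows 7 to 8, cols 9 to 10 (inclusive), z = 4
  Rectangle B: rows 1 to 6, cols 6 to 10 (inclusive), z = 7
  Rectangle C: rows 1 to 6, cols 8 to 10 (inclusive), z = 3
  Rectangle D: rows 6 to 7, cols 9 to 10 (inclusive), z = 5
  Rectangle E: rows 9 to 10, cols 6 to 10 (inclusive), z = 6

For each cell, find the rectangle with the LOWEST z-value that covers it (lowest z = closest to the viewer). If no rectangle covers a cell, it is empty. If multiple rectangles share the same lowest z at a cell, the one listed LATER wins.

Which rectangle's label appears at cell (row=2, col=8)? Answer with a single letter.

Check cell (2,8):
  A: rows 7-8 cols 9-10 -> outside (row miss)
  B: rows 1-6 cols 6-10 z=7 -> covers; best now B (z=7)
  C: rows 1-6 cols 8-10 z=3 -> covers; best now C (z=3)
  D: rows 6-7 cols 9-10 -> outside (row miss)
  E: rows 9-10 cols 6-10 -> outside (row miss)
Winner: C at z=3

Answer: C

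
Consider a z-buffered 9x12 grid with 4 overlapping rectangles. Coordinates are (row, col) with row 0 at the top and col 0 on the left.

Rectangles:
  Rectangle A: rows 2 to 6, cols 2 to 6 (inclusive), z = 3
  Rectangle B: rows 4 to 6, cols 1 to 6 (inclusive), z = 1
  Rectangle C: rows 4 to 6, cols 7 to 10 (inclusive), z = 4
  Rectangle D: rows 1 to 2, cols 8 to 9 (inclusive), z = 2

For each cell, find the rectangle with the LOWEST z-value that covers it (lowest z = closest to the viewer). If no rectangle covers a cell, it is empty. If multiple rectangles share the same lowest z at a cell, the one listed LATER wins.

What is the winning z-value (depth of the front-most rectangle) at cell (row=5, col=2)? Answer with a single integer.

Check cell (5,2):
  A: rows 2-6 cols 2-6 z=3 -> covers; best now A (z=3)
  B: rows 4-6 cols 1-6 z=1 -> covers; best now B (z=1)
  C: rows 4-6 cols 7-10 -> outside (col miss)
  D: rows 1-2 cols 8-9 -> outside (row miss)
Winner: B at z=1

Answer: 1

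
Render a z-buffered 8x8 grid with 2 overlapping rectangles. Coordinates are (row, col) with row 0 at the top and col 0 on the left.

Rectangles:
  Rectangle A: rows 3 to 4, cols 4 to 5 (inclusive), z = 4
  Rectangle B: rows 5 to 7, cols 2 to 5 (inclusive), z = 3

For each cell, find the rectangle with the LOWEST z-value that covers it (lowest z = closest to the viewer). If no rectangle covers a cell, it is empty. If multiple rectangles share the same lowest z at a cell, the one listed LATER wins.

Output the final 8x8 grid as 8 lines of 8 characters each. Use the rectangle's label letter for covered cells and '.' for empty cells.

........
........
........
....AA..
....AA..
..BBBB..
..BBBB..
..BBBB..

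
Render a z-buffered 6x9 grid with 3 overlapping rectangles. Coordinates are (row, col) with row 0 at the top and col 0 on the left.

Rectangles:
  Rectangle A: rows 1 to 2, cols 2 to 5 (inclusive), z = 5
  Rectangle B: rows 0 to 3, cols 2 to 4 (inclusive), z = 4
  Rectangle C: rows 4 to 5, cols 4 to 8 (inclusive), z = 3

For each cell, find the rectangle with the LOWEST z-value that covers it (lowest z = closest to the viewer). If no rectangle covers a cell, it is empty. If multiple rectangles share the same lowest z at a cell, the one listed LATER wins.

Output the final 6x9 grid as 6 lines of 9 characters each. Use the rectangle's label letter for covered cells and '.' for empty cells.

..BBB....
..BBBA...
..BBBA...
..BBB....
....CCCCC
....CCCCC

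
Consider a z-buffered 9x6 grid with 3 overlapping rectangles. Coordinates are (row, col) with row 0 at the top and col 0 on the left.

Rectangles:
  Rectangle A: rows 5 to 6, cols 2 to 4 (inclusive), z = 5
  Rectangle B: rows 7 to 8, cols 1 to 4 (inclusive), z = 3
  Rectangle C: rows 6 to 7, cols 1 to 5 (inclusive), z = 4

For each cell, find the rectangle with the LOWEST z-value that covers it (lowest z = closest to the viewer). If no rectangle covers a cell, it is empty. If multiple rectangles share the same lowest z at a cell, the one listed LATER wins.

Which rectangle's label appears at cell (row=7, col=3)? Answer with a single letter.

Check cell (7,3):
  A: rows 5-6 cols 2-4 -> outside (row miss)
  B: rows 7-8 cols 1-4 z=3 -> covers; best now B (z=3)
  C: rows 6-7 cols 1-5 z=4 -> covers; best now B (z=3)
Winner: B at z=3

Answer: B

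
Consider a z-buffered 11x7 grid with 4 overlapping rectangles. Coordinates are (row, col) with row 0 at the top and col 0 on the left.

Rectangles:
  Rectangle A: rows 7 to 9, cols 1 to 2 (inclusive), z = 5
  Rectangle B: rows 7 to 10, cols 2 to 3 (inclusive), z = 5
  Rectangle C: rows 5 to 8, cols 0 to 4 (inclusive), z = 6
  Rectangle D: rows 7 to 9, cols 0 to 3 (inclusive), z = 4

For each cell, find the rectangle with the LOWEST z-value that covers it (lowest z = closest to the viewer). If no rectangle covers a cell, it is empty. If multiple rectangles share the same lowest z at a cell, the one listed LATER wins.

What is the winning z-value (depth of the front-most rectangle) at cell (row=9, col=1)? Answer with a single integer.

Check cell (9,1):
  A: rows 7-9 cols 1-2 z=5 -> covers; best now A (z=5)
  B: rows 7-10 cols 2-3 -> outside (col miss)
  C: rows 5-8 cols 0-4 -> outside (row miss)
  D: rows 7-9 cols 0-3 z=4 -> covers; best now D (z=4)
Winner: D at z=4

Answer: 4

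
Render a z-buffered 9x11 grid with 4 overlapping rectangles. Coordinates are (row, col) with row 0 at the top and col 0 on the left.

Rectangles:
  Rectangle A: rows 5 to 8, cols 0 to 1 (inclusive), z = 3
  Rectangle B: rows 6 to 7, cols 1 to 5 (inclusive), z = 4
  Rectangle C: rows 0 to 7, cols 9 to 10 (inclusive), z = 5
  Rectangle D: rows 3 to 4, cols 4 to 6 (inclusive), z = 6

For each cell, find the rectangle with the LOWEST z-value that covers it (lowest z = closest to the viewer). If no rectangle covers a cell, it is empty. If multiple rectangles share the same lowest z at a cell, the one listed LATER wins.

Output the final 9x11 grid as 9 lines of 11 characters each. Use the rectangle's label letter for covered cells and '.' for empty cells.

.........CC
.........CC
.........CC
....DDD..CC
....DDD..CC
AA.......CC
AABBBB...CC
AABBBB...CC
AA.........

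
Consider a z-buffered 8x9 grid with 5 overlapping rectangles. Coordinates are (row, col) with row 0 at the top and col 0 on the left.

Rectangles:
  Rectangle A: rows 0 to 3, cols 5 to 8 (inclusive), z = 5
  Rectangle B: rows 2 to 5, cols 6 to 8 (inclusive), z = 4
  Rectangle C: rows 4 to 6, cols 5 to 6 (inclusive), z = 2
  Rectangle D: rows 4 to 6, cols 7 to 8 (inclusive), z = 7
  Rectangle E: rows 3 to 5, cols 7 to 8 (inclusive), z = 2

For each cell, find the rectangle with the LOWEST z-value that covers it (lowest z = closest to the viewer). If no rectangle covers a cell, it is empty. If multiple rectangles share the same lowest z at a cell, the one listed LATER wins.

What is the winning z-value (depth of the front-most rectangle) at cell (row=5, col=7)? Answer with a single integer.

Answer: 2

Derivation:
Check cell (5,7):
  A: rows 0-3 cols 5-8 -> outside (row miss)
  B: rows 2-5 cols 6-8 z=4 -> covers; best now B (z=4)
  C: rows 4-6 cols 5-6 -> outside (col miss)
  D: rows 4-6 cols 7-8 z=7 -> covers; best now B (z=4)
  E: rows 3-5 cols 7-8 z=2 -> covers; best now E (z=2)
Winner: E at z=2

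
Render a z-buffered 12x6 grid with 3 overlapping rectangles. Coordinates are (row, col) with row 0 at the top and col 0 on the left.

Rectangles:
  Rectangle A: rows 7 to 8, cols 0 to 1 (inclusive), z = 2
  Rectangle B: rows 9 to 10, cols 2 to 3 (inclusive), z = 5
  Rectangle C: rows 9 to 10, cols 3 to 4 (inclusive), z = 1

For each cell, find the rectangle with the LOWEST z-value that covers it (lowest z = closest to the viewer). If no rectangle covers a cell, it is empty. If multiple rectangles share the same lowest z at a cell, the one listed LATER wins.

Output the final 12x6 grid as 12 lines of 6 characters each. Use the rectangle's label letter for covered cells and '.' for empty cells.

......
......
......
......
......
......
......
AA....
AA....
..BCC.
..BCC.
......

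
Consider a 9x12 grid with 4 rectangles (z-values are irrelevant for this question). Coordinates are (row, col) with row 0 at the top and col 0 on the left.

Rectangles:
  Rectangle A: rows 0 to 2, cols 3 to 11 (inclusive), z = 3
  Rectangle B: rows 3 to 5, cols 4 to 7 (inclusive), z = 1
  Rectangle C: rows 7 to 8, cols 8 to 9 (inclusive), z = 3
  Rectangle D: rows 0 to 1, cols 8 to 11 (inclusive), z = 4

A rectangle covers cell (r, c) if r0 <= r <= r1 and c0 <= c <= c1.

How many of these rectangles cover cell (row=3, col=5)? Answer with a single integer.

Answer: 1

Derivation:
Check cell (3,5):
  A: rows 0-2 cols 3-11 -> outside (row miss)
  B: rows 3-5 cols 4-7 -> covers
  C: rows 7-8 cols 8-9 -> outside (row miss)
  D: rows 0-1 cols 8-11 -> outside (row miss)
Count covering = 1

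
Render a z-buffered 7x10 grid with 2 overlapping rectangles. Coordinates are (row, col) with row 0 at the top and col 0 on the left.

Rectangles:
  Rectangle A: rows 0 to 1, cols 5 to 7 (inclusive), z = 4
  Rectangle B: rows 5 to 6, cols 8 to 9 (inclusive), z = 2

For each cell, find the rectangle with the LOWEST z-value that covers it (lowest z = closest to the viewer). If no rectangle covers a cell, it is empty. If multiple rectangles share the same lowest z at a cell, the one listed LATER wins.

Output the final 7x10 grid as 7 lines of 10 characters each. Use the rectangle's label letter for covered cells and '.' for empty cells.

.....AAA..
.....AAA..
..........
..........
..........
........BB
........BB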